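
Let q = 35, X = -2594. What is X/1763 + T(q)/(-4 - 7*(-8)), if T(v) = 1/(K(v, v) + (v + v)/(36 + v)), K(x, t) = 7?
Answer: -76356323/51980292 ≈ -1.4689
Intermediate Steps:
T(v) = 1/(7 + 2*v/(36 + v)) (T(v) = 1/(7 + (v + v)/(36 + v)) = 1/(7 + (2*v)/(36 + v)) = 1/(7 + 2*v/(36 + v)))
X/1763 + T(q)/(-4 - 7*(-8)) = -2594/1763 + ((36 + 35)/(9*(28 + 35)))/(-4 - 7*(-8)) = -2594*1/1763 + ((⅑)*71/63)/(-4 + 56) = -2594/1763 + ((⅑)*(1/63)*71)/52 = -2594/1763 + (71/567)*(1/52) = -2594/1763 + 71/29484 = -76356323/51980292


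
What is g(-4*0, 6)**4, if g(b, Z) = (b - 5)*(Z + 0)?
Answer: 810000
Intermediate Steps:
g(b, Z) = Z*(-5 + b) (g(b, Z) = (-5 + b)*Z = Z*(-5 + b))
g(-4*0, 6)**4 = (6*(-5 - 4*0))**4 = (6*(-5 + 0))**4 = (6*(-5))**4 = (-30)**4 = 810000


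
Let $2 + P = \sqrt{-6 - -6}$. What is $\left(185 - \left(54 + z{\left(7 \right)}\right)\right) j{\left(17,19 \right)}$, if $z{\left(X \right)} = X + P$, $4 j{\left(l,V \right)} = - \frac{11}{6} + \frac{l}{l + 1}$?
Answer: $-28$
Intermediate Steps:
$P = -2$ ($P = -2 + \sqrt{-6 - -6} = -2 + \sqrt{-6 + 6} = -2 + \sqrt{0} = -2 + 0 = -2$)
$j{\left(l,V \right)} = - \frac{11}{24} + \frac{l}{4 \left(1 + l\right)}$ ($j{\left(l,V \right)} = \frac{- \frac{11}{6} + \frac{l}{l + 1}}{4} = \frac{\left(-11\right) \frac{1}{6} + \frac{l}{1 + l}}{4} = \frac{- \frac{11}{6} + \frac{l}{1 + l}}{4} = - \frac{11}{24} + \frac{l}{4 \left(1 + l\right)}$)
$z{\left(X \right)} = -2 + X$ ($z{\left(X \right)} = X - 2 = -2 + X$)
$\left(185 - \left(54 + z{\left(7 \right)}\right)\right) j{\left(17,19 \right)} = \left(185 - 59\right) \frac{-11 - 85}{24 \left(1 + 17\right)} = \left(185 - 59\right) \frac{-11 - 85}{24 \cdot 18} = \left(185 - 59\right) \frac{1}{24} \cdot \frac{1}{18} \left(-96\right) = \left(185 - 59\right) \left(- \frac{2}{9}\right) = 126 \left(- \frac{2}{9}\right) = -28$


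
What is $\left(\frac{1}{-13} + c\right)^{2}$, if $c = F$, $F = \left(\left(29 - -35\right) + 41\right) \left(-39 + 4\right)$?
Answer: $\frac{2282546176}{169} \approx 1.3506 \cdot 10^{7}$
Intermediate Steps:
$F = -3675$ ($F = \left(\left(29 + 35\right) + 41\right) \left(-35\right) = \left(64 + 41\right) \left(-35\right) = 105 \left(-35\right) = -3675$)
$c = -3675$
$\left(\frac{1}{-13} + c\right)^{2} = \left(\frac{1}{-13} - 3675\right)^{2} = \left(- \frac{1}{13} - 3675\right)^{2} = \left(- \frac{47776}{13}\right)^{2} = \frac{2282546176}{169}$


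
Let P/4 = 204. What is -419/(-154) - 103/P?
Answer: 163021/62832 ≈ 2.5946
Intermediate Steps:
P = 816 (P = 4*204 = 816)
-419/(-154) - 103/P = -419/(-154) - 103/816 = -419*(-1/154) - 103*1/816 = 419/154 - 103/816 = 163021/62832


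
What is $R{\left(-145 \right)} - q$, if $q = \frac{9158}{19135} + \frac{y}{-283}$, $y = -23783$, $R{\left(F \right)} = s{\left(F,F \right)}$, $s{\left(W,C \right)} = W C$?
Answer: $\frac{113397005706}{5415205} \approx 20940.0$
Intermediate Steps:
$s{\left(W,C \right)} = C W$
$R{\left(F \right)} = F^{2}$ ($R{\left(F \right)} = F F = F^{2}$)
$q = \frac{457679419}{5415205}$ ($q = \frac{9158}{19135} - \frac{23783}{-283} = 9158 \cdot \frac{1}{19135} - - \frac{23783}{283} = \frac{9158}{19135} + \frac{23783}{283} = \frac{457679419}{5415205} \approx 84.517$)
$R{\left(-145 \right)} - q = \left(-145\right)^{2} - \frac{457679419}{5415205} = 21025 - \frac{457679419}{5415205} = \frac{113397005706}{5415205}$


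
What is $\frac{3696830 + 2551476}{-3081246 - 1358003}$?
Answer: $- \frac{6248306}{4439249} \approx -1.4075$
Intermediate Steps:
$\frac{3696830 + 2551476}{-3081246 - 1358003} = \frac{6248306}{-4439249} = 6248306 \left(- \frac{1}{4439249}\right) = - \frac{6248306}{4439249}$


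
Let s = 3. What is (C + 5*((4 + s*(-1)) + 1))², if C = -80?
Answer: 4900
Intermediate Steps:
(C + 5*((4 + s*(-1)) + 1))² = (-80 + 5*((4 + 3*(-1)) + 1))² = (-80 + 5*((4 - 3) + 1))² = (-80 + 5*(1 + 1))² = (-80 + 5*2)² = (-80 + 10)² = (-70)² = 4900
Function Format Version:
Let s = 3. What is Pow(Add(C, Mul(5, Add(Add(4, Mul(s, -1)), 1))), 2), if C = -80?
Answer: 4900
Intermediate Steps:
Pow(Add(C, Mul(5, Add(Add(4, Mul(s, -1)), 1))), 2) = Pow(Add(-80, Mul(5, Add(Add(4, Mul(3, -1)), 1))), 2) = Pow(Add(-80, Mul(5, Add(Add(4, -3), 1))), 2) = Pow(Add(-80, Mul(5, Add(1, 1))), 2) = Pow(Add(-80, Mul(5, 2)), 2) = Pow(Add(-80, 10), 2) = Pow(-70, 2) = 4900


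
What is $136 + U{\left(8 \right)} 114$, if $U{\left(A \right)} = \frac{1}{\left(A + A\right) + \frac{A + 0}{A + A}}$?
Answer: $\frac{1572}{11} \approx 142.91$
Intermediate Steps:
$U{\left(A \right)} = \frac{1}{\frac{1}{2} + 2 A}$ ($U{\left(A \right)} = \frac{1}{2 A + \frac{A}{2 A}} = \frac{1}{2 A + A \frac{1}{2 A}} = \frac{1}{2 A + \frac{1}{2}} = \frac{1}{\frac{1}{2} + 2 A}$)
$136 + U{\left(8 \right)} 114 = 136 + \frac{2}{1 + 4 \cdot 8} \cdot 114 = 136 + \frac{2}{1 + 32} \cdot 114 = 136 + \frac{2}{33} \cdot 114 = 136 + \frac{76}{11} = \frac{1572}{11}$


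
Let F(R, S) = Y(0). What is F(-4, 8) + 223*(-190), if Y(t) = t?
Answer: -42370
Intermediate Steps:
F(R, S) = 0
F(-4, 8) + 223*(-190) = 0 + 223*(-190) = 0 - 42370 = -42370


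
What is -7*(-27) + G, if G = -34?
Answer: 155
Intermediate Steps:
-7*(-27) + G = -7*(-27) - 34 = 189 - 34 = 155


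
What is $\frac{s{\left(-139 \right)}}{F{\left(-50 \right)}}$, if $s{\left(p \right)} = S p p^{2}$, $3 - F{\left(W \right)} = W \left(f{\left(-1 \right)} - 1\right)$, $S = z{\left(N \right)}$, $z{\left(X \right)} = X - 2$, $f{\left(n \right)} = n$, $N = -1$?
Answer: $- \frac{8056857}{97} \approx -83060.0$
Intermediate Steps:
$z{\left(X \right)} = -2 + X$
$S = -3$ ($S = -2 - 1 = -3$)
$F{\left(W \right)} = 3 + 2 W$ ($F{\left(W \right)} = 3 - W \left(-1 - 1\right) = 3 - W \left(-2\right) = 3 - - 2 W = 3 + 2 W$)
$s{\left(p \right)} = - 3 p^{3}$ ($s{\left(p \right)} = - 3 p p^{2} = - 3 p^{3}$)
$\frac{s{\left(-139 \right)}}{F{\left(-50 \right)}} = \frac{\left(-3\right) \left(-139\right)^{3}}{3 + 2 \left(-50\right)} = \frac{\left(-3\right) \left(-2685619\right)}{3 - 100} = \frac{8056857}{-97} = 8056857 \left(- \frac{1}{97}\right) = - \frac{8056857}{97}$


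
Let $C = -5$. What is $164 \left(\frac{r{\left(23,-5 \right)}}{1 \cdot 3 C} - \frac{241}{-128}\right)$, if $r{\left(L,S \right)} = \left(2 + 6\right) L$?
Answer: $- \frac{817417}{480} \approx -1703.0$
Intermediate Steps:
$r{\left(L,S \right)} = 8 L$
$164 \left(\frac{r{\left(23,-5 \right)}}{1 \cdot 3 C} - \frac{241}{-128}\right) = 164 \left(\frac{8 \cdot 23}{1 \cdot 3 \left(-5\right)} - \frac{241}{-128}\right) = 164 \left(\frac{184}{3 \left(-5\right)} - - \frac{241}{128}\right) = 164 \left(\frac{184}{-15} + \frac{241}{128}\right) = 164 \left(184 \left(- \frac{1}{15}\right) + \frac{241}{128}\right) = 164 \left(- \frac{184}{15} + \frac{241}{128}\right) = 164 \left(- \frac{19937}{1920}\right) = - \frac{817417}{480}$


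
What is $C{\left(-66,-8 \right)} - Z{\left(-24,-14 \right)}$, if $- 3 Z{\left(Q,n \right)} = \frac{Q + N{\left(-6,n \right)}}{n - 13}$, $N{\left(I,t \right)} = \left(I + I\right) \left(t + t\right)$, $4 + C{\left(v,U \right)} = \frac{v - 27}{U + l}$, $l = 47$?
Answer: $- \frac{3593}{351} \approx -10.236$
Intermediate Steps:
$C{\left(v,U \right)} = -4 + \frac{-27 + v}{47 + U}$ ($C{\left(v,U \right)} = -4 + \frac{v - 27}{U + 47} = -4 + \frac{-27 + v}{47 + U}$)
$N{\left(I,t \right)} = 4 I t$ ($N{\left(I,t \right)} = 2 I 2 t = 4 I t$)
$Z{\left(Q,n \right)} = - \frac{Q - 24 n}{3 \left(-13 + n\right)}$ ($Z{\left(Q,n \right)} = - \frac{\left(Q + 4 \left(-6\right) n\right) \frac{1}{n - 13}}{3} = - \frac{\left(Q - 24 n\right) \frac{1}{-13 + n}}{3} = - \frac{\frac{1}{-13 + n} \left(Q - 24 n\right)}{3} = - \frac{Q - 24 n}{3 \left(-13 + n\right)}$)
$C{\left(-66,-8 \right)} - Z{\left(-24,-14 \right)} = \frac{-215 - 66 - -32}{47 - 8} - \frac{\left(-1\right) \left(-24\right) + 24 \left(-14\right)}{3 \left(-13 - 14\right)} = \frac{-215 - 66 + 32}{39} - \frac{24 - 336}{3 \left(-27\right)} = \frac{1}{39} \left(-249\right) - \frac{1}{3} \left(- \frac{1}{27}\right) \left(-312\right) = - \frac{83}{13} - \frac{104}{27} = - \frac{3593}{351}$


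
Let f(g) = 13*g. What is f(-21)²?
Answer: 74529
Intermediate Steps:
f(-21)² = (13*(-21))² = (-273)² = 74529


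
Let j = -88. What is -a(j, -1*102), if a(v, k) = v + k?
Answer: 190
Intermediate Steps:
a(v, k) = k + v
-a(j, -1*102) = -(-1*102 - 88) = -(-102 - 88) = -1*(-190) = 190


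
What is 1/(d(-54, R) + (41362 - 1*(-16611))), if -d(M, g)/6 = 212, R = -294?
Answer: 1/56701 ≈ 1.7636e-5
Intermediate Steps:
d(M, g) = -1272 (d(M, g) = -6*212 = -1272)
1/(d(-54, R) + (41362 - 1*(-16611))) = 1/(-1272 + (41362 - 1*(-16611))) = 1/(-1272 + (41362 + 16611)) = 1/(-1272 + 57973) = 1/56701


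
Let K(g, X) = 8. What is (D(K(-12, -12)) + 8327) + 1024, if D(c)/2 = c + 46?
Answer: 9459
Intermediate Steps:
D(c) = 92 + 2*c (D(c) = 2*(c + 46) = 2*(46 + c) = 92 + 2*c)
(D(K(-12, -12)) + 8327) + 1024 = ((92 + 2*8) + 8327) + 1024 = ((92 + 16) + 8327) + 1024 = (108 + 8327) + 1024 = 8435 + 1024 = 9459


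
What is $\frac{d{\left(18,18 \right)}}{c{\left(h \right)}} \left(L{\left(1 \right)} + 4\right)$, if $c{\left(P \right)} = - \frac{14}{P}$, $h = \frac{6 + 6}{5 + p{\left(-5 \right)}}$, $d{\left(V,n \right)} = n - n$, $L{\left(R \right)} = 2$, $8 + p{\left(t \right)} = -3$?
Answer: $0$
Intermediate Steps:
$p{\left(t \right)} = -11$ ($p{\left(t \right)} = -8 - 3 = -11$)
$d{\left(V,n \right)} = 0$
$h = -2$ ($h = \frac{6 + 6}{5 - 11} = \frac{12}{-6} = 12 \left(- \frac{1}{6}\right) = -2$)
$\frac{d{\left(18,18 \right)}}{c{\left(h \right)}} \left(L{\left(1 \right)} + 4\right) = \frac{0}{\left(-14\right) \frac{1}{-2}} \left(2 + 4\right) = \frac{0}{\left(-14\right) \left(- \frac{1}{2}\right)} 6 = \frac{0}{7} \cdot 6 = 0 \cdot \frac{1}{7} \cdot 6 = 0 \cdot 6 = 0$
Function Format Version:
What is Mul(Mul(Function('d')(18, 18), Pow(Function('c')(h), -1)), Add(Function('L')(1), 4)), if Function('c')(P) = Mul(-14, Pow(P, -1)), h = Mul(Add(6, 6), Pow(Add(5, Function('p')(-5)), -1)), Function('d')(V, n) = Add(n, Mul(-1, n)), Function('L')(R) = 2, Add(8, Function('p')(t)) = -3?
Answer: 0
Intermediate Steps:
Function('p')(t) = -11 (Function('p')(t) = Add(-8, -3) = -11)
Function('d')(V, n) = 0
h = -2 (h = Mul(Add(6, 6), Pow(Add(5, -11), -1)) = Mul(12, Pow(-6, -1)) = Mul(12, Rational(-1, 6)) = -2)
Mul(Mul(Function('d')(18, 18), Pow(Function('c')(h), -1)), Add(Function('L')(1), 4)) = Mul(Mul(0, Pow(Mul(-14, Pow(-2, -1)), -1)), Add(2, 4)) = Mul(Mul(0, Pow(Mul(-14, Rational(-1, 2)), -1)), 6) = Mul(Mul(0, Pow(7, -1)), 6) = Mul(Mul(0, Rational(1, 7)), 6) = Mul(0, 6) = 0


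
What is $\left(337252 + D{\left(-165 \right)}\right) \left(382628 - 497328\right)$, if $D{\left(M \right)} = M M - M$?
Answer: $-41824437400$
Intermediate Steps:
$D{\left(M \right)} = M^{2} - M$
$\left(337252 + D{\left(-165 \right)}\right) \left(382628 - 497328\right) = \left(337252 - 165 \left(-1 - 165\right)\right) \left(382628 - 497328\right) = \left(337252 - -27390\right) \left(-114700\right) = \left(337252 + 27390\right) \left(-114700\right) = 364642 \left(-114700\right) = -41824437400$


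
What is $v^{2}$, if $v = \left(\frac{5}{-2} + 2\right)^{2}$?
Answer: $\frac{1}{16} \approx 0.0625$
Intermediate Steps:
$v = \frac{1}{4}$ ($v = \left(5 \left(- \frac{1}{2}\right) + 2\right)^{2} = \left(- \frac{5}{2} + 2\right)^{2} = \left(- \frac{1}{2}\right)^{2} = \frac{1}{4} \approx 0.25$)
$v^{2} = \left(\frac{1}{4}\right)^{2} = \frac{1}{16}$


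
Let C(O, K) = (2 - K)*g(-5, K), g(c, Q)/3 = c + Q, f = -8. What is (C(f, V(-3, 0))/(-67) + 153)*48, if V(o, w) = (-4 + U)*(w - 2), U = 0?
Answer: 494640/67 ≈ 7382.7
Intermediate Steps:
V(o, w) = 8 - 4*w (V(o, w) = (-4 + 0)*(w - 2) = -4*(-2 + w) = 8 - 4*w)
g(c, Q) = 3*Q + 3*c (g(c, Q) = 3*(c + Q) = 3*(Q + c) = 3*Q + 3*c)
C(O, K) = (-15 + 3*K)*(2 - K) (C(O, K) = (2 - K)*(3*K + 3*(-5)) = (2 - K)*(3*K - 15) = (2 - K)*(-15 + 3*K) = (-15 + 3*K)*(2 - K))
(C(f, V(-3, 0))/(-67) + 153)*48 = (-3*(-5 + (8 - 4*0))*(-2 + (8 - 4*0))/(-67) + 153)*48 = (-3*(-5 + (8 + 0))*(-2 + (8 + 0))*(-1/67) + 153)*48 = (-3*(-5 + 8)*(-2 + 8)*(-1/67) + 153)*48 = (-3*3*6*(-1/67) + 153)*48 = (-54*(-1/67) + 153)*48 = (54/67 + 153)*48 = (10305/67)*48 = 494640/67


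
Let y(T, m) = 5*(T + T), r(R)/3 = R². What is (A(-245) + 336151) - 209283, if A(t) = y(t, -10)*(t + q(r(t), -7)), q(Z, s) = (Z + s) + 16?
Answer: -440478682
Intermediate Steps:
r(R) = 3*R²
q(Z, s) = 16 + Z + s
y(T, m) = 10*T (y(T, m) = 5*(2*T) = 10*T)
A(t) = 10*t*(9 + t + 3*t²) (A(t) = (10*t)*(t + (16 + 3*t² - 7)) = (10*t)*(t + (9 + 3*t²)) = (10*t)*(9 + t + 3*t²) = 10*t*(9 + t + 3*t²))
(A(-245) + 336151) - 209283 = (10*(-245)*(9 - 245 + 3*(-245)²) + 336151) - 209283 = (10*(-245)*(9 - 245 + 3*60025) + 336151) - 209283 = (10*(-245)*(9 - 245 + 180075) + 336151) - 209283 = (10*(-245)*179839 + 336151) - 209283 = (-440605550 + 336151) - 209283 = -440269399 - 209283 = -440478682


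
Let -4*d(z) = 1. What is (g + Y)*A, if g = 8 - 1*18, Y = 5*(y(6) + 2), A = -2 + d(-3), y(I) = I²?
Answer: -405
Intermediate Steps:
d(z) = -¼ (d(z) = -¼*1 = -¼)
A = -9/4 (A = -2 - ¼ = -9/4 ≈ -2.2500)
Y = 190 (Y = 5*(6² + 2) = 5*(36 + 2) = 5*38 = 190)
g = -10 (g = 8 - 18 = -10)
(g + Y)*A = (-10 + 190)*(-9/4) = 180*(-9/4) = -405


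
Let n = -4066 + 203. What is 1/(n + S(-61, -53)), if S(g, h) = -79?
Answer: -1/3942 ≈ -0.00025368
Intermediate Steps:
n = -3863
1/(n + S(-61, -53)) = 1/(-3863 - 79) = 1/(-3942) = -1/3942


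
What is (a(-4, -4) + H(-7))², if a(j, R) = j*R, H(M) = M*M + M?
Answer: 3364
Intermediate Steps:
H(M) = M + M² (H(M) = M² + M = M + M²)
a(j, R) = R*j
(a(-4, -4) + H(-7))² = (-4*(-4) - 7*(1 - 7))² = (16 - 7*(-6))² = (16 + 42)² = 58² = 3364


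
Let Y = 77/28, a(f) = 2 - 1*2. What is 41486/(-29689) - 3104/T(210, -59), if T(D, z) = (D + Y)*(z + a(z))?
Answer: -1714351950/1490655001 ≈ -1.1501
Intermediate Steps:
a(f) = 0 (a(f) = 2 - 2 = 0)
Y = 11/4 (Y = 77*(1/28) = 11/4 ≈ 2.7500)
T(D, z) = z*(11/4 + D) (T(D, z) = (D + 11/4)*(z + 0) = (11/4 + D)*z = z*(11/4 + D))
41486/(-29689) - 3104/T(210, -59) = 41486/(-29689) - 3104*(-4/(59*(11 + 4*210))) = 41486*(-1/29689) - 3104*(-4/(59*(11 + 840))) = -41486/29689 - 3104/((1/4)*(-59)*851) = -41486/29689 - 3104/(-50209/4) = -41486/29689 - 3104*(-4/50209) = -41486/29689 + 12416/50209 = -1714351950/1490655001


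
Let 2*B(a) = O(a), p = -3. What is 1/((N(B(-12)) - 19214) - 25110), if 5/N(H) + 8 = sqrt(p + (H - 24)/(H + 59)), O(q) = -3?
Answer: -114593848/5079325683177 + 10*I*sqrt(1265)/5079325683177 ≈ -2.2561e-5 + 7.0023e-11*I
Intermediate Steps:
B(a) = -3/2 (B(a) = (1/2)*(-3) = -3/2)
N(H) = 5/(-8 + sqrt(-3 + (-24 + H)/(59 + H))) (N(H) = 5/(-8 + sqrt(-3 + (H - 24)/(H + 59))) = 5/(-8 + sqrt(-3 + (-24 + H)/(59 + H))))
1/((N(B(-12)) - 19214) - 25110) = 1/((5/(-8 + sqrt((-201 - 2*(-3/2))/(59 - 3/2))) - 19214) - 25110) = 1/((5/(-8 + sqrt((-201 + 3)/(115/2))) - 19214) - 25110) = 1/((5/(-8 + sqrt((2/115)*(-198))) - 19214) - 25110) = 1/((5/(-8 + sqrt(-396/115)) - 19214) - 25110) = 1/((5/(-8 + 6*I*sqrt(1265)/115) - 19214) - 25110) = 1/((-19214 + 5/(-8 + 6*I*sqrt(1265)/115)) - 25110) = 1/(-44324 + 5/(-8 + 6*I*sqrt(1265)/115))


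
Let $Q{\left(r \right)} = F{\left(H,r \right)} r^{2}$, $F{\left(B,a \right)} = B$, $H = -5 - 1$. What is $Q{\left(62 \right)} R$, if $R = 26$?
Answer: $-599664$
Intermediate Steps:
$H = -6$ ($H = -5 - 1 = -6$)
$Q{\left(r \right)} = - 6 r^{2}$
$Q{\left(62 \right)} R = - 6 \cdot 62^{2} \cdot 26 = \left(-6\right) 3844 \cdot 26 = \left(-23064\right) 26 = -599664$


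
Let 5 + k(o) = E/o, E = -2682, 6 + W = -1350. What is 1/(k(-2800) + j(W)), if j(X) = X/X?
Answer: -1400/4259 ≈ -0.32872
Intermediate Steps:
W = -1356 (W = -6 - 1350 = -1356)
j(X) = 1
k(o) = -5 - 2682/o
1/(k(-2800) + j(W)) = 1/((-5 - 2682/(-2800)) + 1) = 1/((-5 - 2682*(-1/2800)) + 1) = 1/((-5 + 1341/1400) + 1) = 1/(-5659/1400 + 1) = 1/(-4259/1400) = -1400/4259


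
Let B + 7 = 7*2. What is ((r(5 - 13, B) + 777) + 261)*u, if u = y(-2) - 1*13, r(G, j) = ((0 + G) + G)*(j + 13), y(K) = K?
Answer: -10770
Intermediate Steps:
B = 7 (B = -7 + 7*2 = -7 + 14 = 7)
r(G, j) = 2*G*(13 + j) (r(G, j) = (G + G)*(13 + j) = (2*G)*(13 + j) = 2*G*(13 + j))
u = -15 (u = -2 - 1*13 = -2 - 13 = -15)
((r(5 - 13, B) + 777) + 261)*u = ((2*(5 - 13)*(13 + 7) + 777) + 261)*(-15) = ((2*(-8)*20 + 777) + 261)*(-15) = ((-320 + 777) + 261)*(-15) = (457 + 261)*(-15) = 718*(-15) = -10770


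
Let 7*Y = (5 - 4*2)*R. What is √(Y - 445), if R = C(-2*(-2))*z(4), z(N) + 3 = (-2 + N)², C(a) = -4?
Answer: I*√21721/7 ≈ 21.054*I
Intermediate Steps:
z(N) = -3 + (-2 + N)²
R = -4 (R = -4*(-3 + (-2 + 4)²) = -4*(-3 + 2²) = -4*(-3 + 4) = -4*1 = -4)
Y = 12/7 (Y = ((5 - 4*2)*(-4))/7 = ((5 - 8)*(-4))/7 = (-3*(-4))/7 = (⅐)*12 = 12/7 ≈ 1.7143)
√(Y - 445) = √(12/7 - 445) = √(-3103/7) = I*√21721/7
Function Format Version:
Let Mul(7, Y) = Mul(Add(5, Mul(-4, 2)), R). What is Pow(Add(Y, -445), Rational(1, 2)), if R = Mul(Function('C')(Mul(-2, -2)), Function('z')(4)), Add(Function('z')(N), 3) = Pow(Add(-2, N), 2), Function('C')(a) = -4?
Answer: Mul(Rational(1, 7), I, Pow(21721, Rational(1, 2))) ≈ Mul(21.054, I)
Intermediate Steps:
Function('z')(N) = Add(-3, Pow(Add(-2, N), 2))
R = -4 (R = Mul(-4, Add(-3, Pow(Add(-2, 4), 2))) = Mul(-4, Add(-3, Pow(2, 2))) = Mul(-4, Add(-3, 4)) = Mul(-4, 1) = -4)
Y = Rational(12, 7) (Y = Mul(Rational(1, 7), Mul(Add(5, Mul(-4, 2)), -4)) = Mul(Rational(1, 7), Mul(Add(5, -8), -4)) = Mul(Rational(1, 7), Mul(-3, -4)) = Mul(Rational(1, 7), 12) = Rational(12, 7) ≈ 1.7143)
Pow(Add(Y, -445), Rational(1, 2)) = Pow(Add(Rational(12, 7), -445), Rational(1, 2)) = Pow(Rational(-3103, 7), Rational(1, 2)) = Mul(Rational(1, 7), I, Pow(21721, Rational(1, 2)))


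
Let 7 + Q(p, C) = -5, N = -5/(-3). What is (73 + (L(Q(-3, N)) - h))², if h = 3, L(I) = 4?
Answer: 5476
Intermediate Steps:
N = 5/3 (N = -5*(-⅓) = 5/3 ≈ 1.6667)
Q(p, C) = -12 (Q(p, C) = -7 - 5 = -12)
(73 + (L(Q(-3, N)) - h))² = (73 + (4 - 1*3))² = (73 + (4 - 3))² = (73 + 1)² = 74² = 5476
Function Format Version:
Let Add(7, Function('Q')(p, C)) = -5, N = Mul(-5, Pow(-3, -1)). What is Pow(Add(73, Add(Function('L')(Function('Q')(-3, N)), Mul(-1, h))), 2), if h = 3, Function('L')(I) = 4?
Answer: 5476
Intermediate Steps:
N = Rational(5, 3) (N = Mul(-5, Rational(-1, 3)) = Rational(5, 3) ≈ 1.6667)
Function('Q')(p, C) = -12 (Function('Q')(p, C) = Add(-7, -5) = -12)
Pow(Add(73, Add(Function('L')(Function('Q')(-3, N)), Mul(-1, h))), 2) = Pow(Add(73, Add(4, Mul(-1, 3))), 2) = Pow(Add(73, Add(4, -3)), 2) = Pow(Add(73, 1), 2) = Pow(74, 2) = 5476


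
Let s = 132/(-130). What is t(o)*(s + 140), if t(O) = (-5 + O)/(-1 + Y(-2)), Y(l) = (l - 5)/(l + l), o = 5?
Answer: 0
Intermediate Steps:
Y(l) = (-5 + l)/(2*l) (Y(l) = (-5 + l)/((2*l)) = (-5 + l)*(1/(2*l)) = (-5 + l)/(2*l))
t(O) = -20/3 + 4*O/3 (t(O) = (-5 + O)/(-1 + (½)*(-5 - 2)/(-2)) = (-5 + O)/(-1 + (½)*(-½)*(-7)) = (-5 + O)/(-1 + 7/4) = (-5 + O)/(¾) = (-5 + O)*(4/3) = -20/3 + 4*O/3)
s = -66/65 (s = 132*(-1/130) = -66/65 ≈ -1.0154)
t(o)*(s + 140) = (-20/3 + (4/3)*5)*(-66/65 + 140) = (-20/3 + 20/3)*(9034/65) = 0*(9034/65) = 0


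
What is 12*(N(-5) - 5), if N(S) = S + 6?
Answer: -48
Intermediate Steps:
N(S) = 6 + S
12*(N(-5) - 5) = 12*((6 - 5) - 5) = 12*(1 - 5) = 12*(-4) = -48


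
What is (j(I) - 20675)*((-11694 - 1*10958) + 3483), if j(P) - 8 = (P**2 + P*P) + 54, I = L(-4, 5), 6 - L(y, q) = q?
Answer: 395092259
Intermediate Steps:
L(y, q) = 6 - q
I = 1 (I = 6 - 1*5 = 6 - 5 = 1)
j(P) = 62 + 2*P**2 (j(P) = 8 + ((P**2 + P*P) + 54) = 8 + ((P**2 + P**2) + 54) = 8 + (2*P**2 + 54) = 8 + (54 + 2*P**2) = 62 + 2*P**2)
(j(I) - 20675)*((-11694 - 1*10958) + 3483) = ((62 + 2*1**2) - 20675)*((-11694 - 1*10958) + 3483) = ((62 + 2*1) - 20675)*((-11694 - 10958) + 3483) = ((62 + 2) - 20675)*(-22652 + 3483) = (64 - 20675)*(-19169) = -20611*(-19169) = 395092259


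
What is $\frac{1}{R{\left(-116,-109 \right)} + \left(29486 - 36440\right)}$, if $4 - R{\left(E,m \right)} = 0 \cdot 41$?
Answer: $- \frac{1}{6950} \approx -0.00014388$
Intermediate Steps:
$R{\left(E,m \right)} = 4$ ($R{\left(E,m \right)} = 4 - 0 \cdot 41 = 4 - 0 = 4 + 0 = 4$)
$\frac{1}{R{\left(-116,-109 \right)} + \left(29486 - 36440\right)} = \frac{1}{4 + \left(29486 - 36440\right)} = \frac{1}{4 - 6954} = \frac{1}{-6950} = - \frac{1}{6950}$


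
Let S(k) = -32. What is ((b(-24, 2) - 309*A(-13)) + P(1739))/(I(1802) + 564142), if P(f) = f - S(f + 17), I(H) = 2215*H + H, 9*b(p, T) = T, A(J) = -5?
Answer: 14923/20508183 ≈ 0.00072766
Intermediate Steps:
b(p, T) = T/9
I(H) = 2216*H
P(f) = 32 + f (P(f) = f - 1*(-32) = f + 32 = 32 + f)
((b(-24, 2) - 309*A(-13)) + P(1739))/(I(1802) + 564142) = (((⅑)*2 - 309*(-5)) + (32 + 1739))/(2216*1802 + 564142) = ((2/9 + 1545) + 1771)/(3993232 + 564142) = (13907/9 + 1771)/4557374 = (29846/9)*(1/4557374) = 14923/20508183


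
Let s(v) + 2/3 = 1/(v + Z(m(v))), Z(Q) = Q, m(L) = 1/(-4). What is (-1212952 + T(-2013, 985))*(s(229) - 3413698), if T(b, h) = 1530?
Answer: 1261306046566824/305 ≈ 4.1354e+12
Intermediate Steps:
m(L) = -1/4
s(v) = -2/3 + 1/(-1/4 + v) (s(v) = -2/3 + 1/(v - 1/4) = -2/3 + 1/(-1/4 + v))
(-1212952 + T(-2013, 985))*(s(229) - 3413698) = (-1212952 + 1530)*(2*(7 - 4*229)/(3*(-1 + 4*229)) - 3413698) = -1211422*(2*(7 - 916)/(3*(-1 + 916)) - 3413698) = -1211422*((2/3)*(-909)/915 - 3413698) = -1211422*((2/3)*(1/915)*(-909) - 3413698) = -1211422*(-202/305 - 3413698) = -1211422*(-1041178092/305) = 1261306046566824/305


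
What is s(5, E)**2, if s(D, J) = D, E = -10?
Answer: 25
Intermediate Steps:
s(5, E)**2 = 5**2 = 25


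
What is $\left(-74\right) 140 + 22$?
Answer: $-10338$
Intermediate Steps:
$\left(-74\right) 140 + 22 = -10360 + 22 = -10338$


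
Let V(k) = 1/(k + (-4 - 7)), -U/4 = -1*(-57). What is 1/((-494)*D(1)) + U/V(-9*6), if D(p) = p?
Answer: 7321079/494 ≈ 14820.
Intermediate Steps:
U = -228 (U = -(-4)*(-57) = -4*57 = -228)
V(k) = 1/(-11 + k) (V(k) = 1/(k - 11) = 1/(-11 + k))
1/((-494)*D(1)) + U/V(-9*6) = 1/(-494*1) - 228/(1/(-11 - 9*6)) = -1/494*1 - 228/(1/(-11 - 54)) = -1/494 - 228/(1/(-65)) = -1/494 - 228/(-1/65) = -1/494 - 228*(-65) = -1/494 + 14820 = 7321079/494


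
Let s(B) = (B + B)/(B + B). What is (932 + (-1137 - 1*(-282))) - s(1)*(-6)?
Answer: 83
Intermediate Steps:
s(B) = 1 (s(B) = (2*B)/((2*B)) = (2*B)*(1/(2*B)) = 1)
(932 + (-1137 - 1*(-282))) - s(1)*(-6) = (932 + (-1137 - 1*(-282))) - 1*1*(-6) = (932 + (-1137 + 282)) - 1*(-6) = (932 - 855) + 6 = 77 + 6 = 83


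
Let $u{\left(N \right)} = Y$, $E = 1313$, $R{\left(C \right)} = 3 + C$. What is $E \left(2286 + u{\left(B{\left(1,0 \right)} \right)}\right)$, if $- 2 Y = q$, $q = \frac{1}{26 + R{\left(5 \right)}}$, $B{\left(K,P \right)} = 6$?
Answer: $\frac{204101911}{68} \approx 3.0015 \cdot 10^{6}$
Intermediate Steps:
$q = \frac{1}{34}$ ($q = \frac{1}{26 + \left(3 + 5\right)} = \frac{1}{26 + 8} = \frac{1}{34} \approx 0.029412$)
$Y = - \frac{1}{68}$ ($Y = \left(- \frac{1}{2}\right) \frac{1}{34} = - \frac{1}{68} \approx -0.014706$)
$u{\left(N \right)} = - \frac{1}{68}$
$E \left(2286 + u{\left(B{\left(1,0 \right)} \right)}\right) = 1313 \left(2286 - \frac{1}{68}\right) = 1313 \cdot \frac{155447}{68} = \frac{204101911}{68}$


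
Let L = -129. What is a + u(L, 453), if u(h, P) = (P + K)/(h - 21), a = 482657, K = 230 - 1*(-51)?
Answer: 36198908/75 ≈ 4.8265e+5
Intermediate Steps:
K = 281 (K = 230 + 51 = 281)
u(h, P) = (281 + P)/(-21 + h) (u(h, P) = (P + 281)/(h - 21) = (281 + P)/(-21 + h))
a + u(L, 453) = 482657 + (281 + 453)/(-21 - 129) = 482657 + 734/(-150) = 482657 - 1/150*734 = 482657 - 367/75 = 36198908/75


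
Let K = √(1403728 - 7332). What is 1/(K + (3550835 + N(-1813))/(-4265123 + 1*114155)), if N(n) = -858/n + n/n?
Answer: 3727914670671604/6085454853213970666575 + 8715948831363872*√349099/6085454853213970666575 ≈ 0.00084686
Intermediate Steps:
N(n) = 1 - 858/n (N(n) = -858/n + 1 = 1 - 858/n)
K = 2*√349099 (K = √1396396 = 2*√349099 ≈ 1181.7)
1/(K + (3550835 + N(-1813))/(-4265123 + 1*114155)) = 1/(2*√349099 + (3550835 + (-858 - 1813)/(-1813))/(-4265123 + 1*114155)) = 1/(2*√349099 + (3550835 - 1/1813*(-2671))/(-4265123 + 114155)) = 1/(2*√349099 + (3550835 + 2671/1813)/(-4150968)) = 1/(2*√349099 + (6437666526/1813)*(-1/4150968)) = 1/(2*√349099 - 56470759/66014956) = 1/(-56470759/66014956 + 2*√349099)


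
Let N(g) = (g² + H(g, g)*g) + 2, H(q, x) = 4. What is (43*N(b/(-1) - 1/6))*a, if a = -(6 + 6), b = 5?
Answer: -12427/3 ≈ -4142.3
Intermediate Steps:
a = -12 (a = -1*12 = -12)
N(g) = 2 + g² + 4*g (N(g) = (g² + 4*g) + 2 = 2 + g² + 4*g)
(43*N(b/(-1) - 1/6))*a = (43*(2 + (5/(-1) - 1/6)² + 4*(5/(-1) - 1/6)))*(-12) = (43*(2 + (5*(-1) - 1*⅙)² + 4*(5*(-1) - 1*⅙)))*(-12) = (43*(2 + (-5 - ⅙)² + 4*(-5 - ⅙)))*(-12) = (43*(2 + (-31/6)² + 4*(-31/6)))*(-12) = (43*(2 + 961/36 - 62/3))*(-12) = (43*(289/36))*(-12) = (12427/36)*(-12) = -12427/3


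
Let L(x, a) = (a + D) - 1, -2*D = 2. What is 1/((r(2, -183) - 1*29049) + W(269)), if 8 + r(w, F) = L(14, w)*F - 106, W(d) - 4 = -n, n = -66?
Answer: -1/29093 ≈ -3.4373e-5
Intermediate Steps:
D = -1 (D = -½*2 = -1)
L(x, a) = -2 + a (L(x, a) = (a - 1) - 1 = (-1 + a) - 1 = -2 + a)
W(d) = 70 (W(d) = 4 - 1*(-66) = 4 + 66 = 70)
r(w, F) = -114 + F*(-2 + w) (r(w, F) = -8 + ((-2 + w)*F - 106) = -8 + (F*(-2 + w) - 106) = -8 + (-106 + F*(-2 + w)) = -114 + F*(-2 + w))
1/((r(2, -183) - 1*29049) + W(269)) = 1/(((-114 - 183*(-2 + 2)) - 1*29049) + 70) = 1/(((-114 - 183*0) - 29049) + 70) = 1/(((-114 + 0) - 29049) + 70) = 1/((-114 - 29049) + 70) = 1/(-29163 + 70) = 1/(-29093) = -1/29093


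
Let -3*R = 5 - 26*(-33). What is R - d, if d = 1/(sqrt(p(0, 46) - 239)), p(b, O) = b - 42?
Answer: -863/3 + I*sqrt(281)/281 ≈ -287.67 + 0.059655*I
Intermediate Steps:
p(b, O) = -42 + b
R = -863/3 (R = -(5 - 26*(-33))/3 = -(5 + 858)/3 = -1/3*863 = -863/3 ≈ -287.67)
d = -I*sqrt(281)/281 (d = 1/(sqrt((-42 + 0) - 239)) = 1/(sqrt(-42 - 239)) = 1/(sqrt(-281)) = 1/(I*sqrt(281)) = -I*sqrt(281)/281 ≈ -0.059655*I)
R - d = -863/3 - (-1)*I*sqrt(281)/281 = -863/3 + I*sqrt(281)/281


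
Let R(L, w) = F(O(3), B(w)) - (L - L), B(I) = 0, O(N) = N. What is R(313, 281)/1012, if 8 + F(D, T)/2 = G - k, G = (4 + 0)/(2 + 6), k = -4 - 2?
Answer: -3/1012 ≈ -0.0029644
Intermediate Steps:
k = -6
G = ½ (G = 4/8 = 4*(⅛) = ½ ≈ 0.50000)
F(D, T) = -3 (F(D, T) = -16 + 2*(½ - 1*(-6)) = -16 + 2*(½ + 6) = -16 + 2*(13/2) = -16 + 13 = -3)
R(L, w) = -3 (R(L, w) = -3 - (L - L) = -3 - 1*0 = -3 + 0 = -3)
R(313, 281)/1012 = -3/1012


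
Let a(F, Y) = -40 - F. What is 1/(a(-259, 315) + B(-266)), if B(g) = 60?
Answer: 1/279 ≈ 0.0035842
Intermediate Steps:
1/(a(-259, 315) + B(-266)) = 1/((-40 - 1*(-259)) + 60) = 1/((-40 + 259) + 60) = 1/(219 + 60) = 1/279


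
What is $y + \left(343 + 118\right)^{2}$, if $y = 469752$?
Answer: $682273$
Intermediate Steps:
$y + \left(343 + 118\right)^{2} = 469752 + \left(343 + 118\right)^{2} = 469752 + 461^{2} = 469752 + 212521 = 682273$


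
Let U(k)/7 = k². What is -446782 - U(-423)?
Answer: -1699285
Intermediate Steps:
U(k) = 7*k²
-446782 - U(-423) = -446782 - 7*(-423)² = -446782 - 7*178929 = -446782 - 1*1252503 = -446782 - 1252503 = -1699285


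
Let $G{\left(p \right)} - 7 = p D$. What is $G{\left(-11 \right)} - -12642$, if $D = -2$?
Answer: $12671$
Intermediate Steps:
$G{\left(p \right)} = 7 - 2 p$ ($G{\left(p \right)} = 7 + p \left(-2\right) = 7 - 2 p$)
$G{\left(-11 \right)} - -12642 = \left(7 - -22\right) - -12642 = \left(7 + 22\right) + 12642 = 29 + 12642 = 12671$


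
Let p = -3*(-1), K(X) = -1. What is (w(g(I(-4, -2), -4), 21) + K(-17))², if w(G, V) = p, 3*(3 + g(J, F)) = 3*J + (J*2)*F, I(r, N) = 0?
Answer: 4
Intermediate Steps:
p = 3
g(J, F) = -3 + J + 2*F*J/3 (g(J, F) = -3 + (3*J + (J*2)*F)/3 = -3 + (3*J + (2*J)*F)/3 = -3 + (3*J + 2*F*J)/3 = -3 + (J + 2*F*J/3) = -3 + J + 2*F*J/3)
w(G, V) = 3
(w(g(I(-4, -2), -4), 21) + K(-17))² = (3 - 1)² = 2² = 4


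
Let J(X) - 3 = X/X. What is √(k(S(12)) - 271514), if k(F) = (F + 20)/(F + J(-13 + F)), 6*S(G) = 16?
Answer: I*√6787765/5 ≈ 521.07*I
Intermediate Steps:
J(X) = 4 (J(X) = 3 + X/X = 3 + 1 = 4)
S(G) = 8/3 (S(G) = (⅙)*16 = 8/3)
k(F) = (20 + F)/(4 + F) (k(F) = (F + 20)/(F + 4) = (20 + F)/(4 + F))
√(k(S(12)) - 271514) = √((20 + 8/3)/(4 + 8/3) - 271514) = √((68/3)/(20/3) - 271514) = √((3/20)*(68/3) - 271514) = √(17/5 - 271514) = √(-1357553/5) = I*√6787765/5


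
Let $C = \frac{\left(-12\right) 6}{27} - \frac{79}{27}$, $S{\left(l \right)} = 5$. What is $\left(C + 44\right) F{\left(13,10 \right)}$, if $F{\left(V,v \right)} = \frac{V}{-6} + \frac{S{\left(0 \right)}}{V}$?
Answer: $- \frac{144143}{2106} \approx -68.444$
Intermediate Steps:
$F{\left(V,v \right)} = \frac{5}{V} - \frac{V}{6}$ ($F{\left(V,v \right)} = \frac{V}{-6} + \frac{5}{V} = V \left(- \frac{1}{6}\right) + \frac{5}{V} = - \frac{V}{6} + \frac{5}{V} = \frac{5}{V} - \frac{V}{6}$)
$C = - \frac{151}{27}$ ($C = \left(-72\right) \frac{1}{27} - \frac{79}{27} = - \frac{8}{3} - \frac{79}{27} = - \frac{151}{27} \approx -5.5926$)
$\left(C + 44\right) F{\left(13,10 \right)} = \left(- \frac{151}{27} + 44\right) \left(\frac{5}{13} - \frac{13}{6}\right) = \frac{1037 \left(5 \cdot \frac{1}{13} - \frac{13}{6}\right)}{27} = \frac{1037 \left(\frac{5}{13} - \frac{13}{6}\right)}{27} = \frac{1037}{27} \left(- \frac{139}{78}\right) = - \frac{144143}{2106}$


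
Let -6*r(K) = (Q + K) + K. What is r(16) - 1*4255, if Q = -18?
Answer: -12772/3 ≈ -4257.3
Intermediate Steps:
r(K) = 3 - K/3 (r(K) = -((-18 + K) + K)/6 = -(-18 + 2*K)/6 = 3 - K/3)
r(16) - 1*4255 = (3 - ⅓*16) - 1*4255 = (3 - 16/3) - 4255 = -7/3 - 4255 = -12772/3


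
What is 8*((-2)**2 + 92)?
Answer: 768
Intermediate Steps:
8*((-2)**2 + 92) = 8*(4 + 92) = 8*96 = 768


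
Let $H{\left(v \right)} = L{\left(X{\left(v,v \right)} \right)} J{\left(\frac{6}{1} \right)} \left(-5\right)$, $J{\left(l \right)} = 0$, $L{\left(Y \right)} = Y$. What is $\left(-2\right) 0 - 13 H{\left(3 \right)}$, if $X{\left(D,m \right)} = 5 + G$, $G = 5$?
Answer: $0$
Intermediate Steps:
$X{\left(D,m \right)} = 10$ ($X{\left(D,m \right)} = 5 + 5 = 10$)
$H{\left(v \right)} = 0$ ($H{\left(v \right)} = 10 \cdot 0 \left(-5\right) = 0 \left(-5\right) = 0$)
$\left(-2\right) 0 - 13 H{\left(3 \right)} = \left(-2\right) 0 - 0 = 0 + 0 = 0$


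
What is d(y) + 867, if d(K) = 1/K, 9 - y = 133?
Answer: 107507/124 ≈ 866.99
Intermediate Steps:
y = -124 (y = 9 - 1*133 = 9 - 133 = -124)
d(y) + 867 = 1/(-124) + 867 = -1/124 + 867 = 107507/124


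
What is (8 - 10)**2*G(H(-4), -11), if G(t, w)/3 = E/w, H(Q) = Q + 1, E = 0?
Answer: 0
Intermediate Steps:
H(Q) = 1 + Q
G(t, w) = 0 (G(t, w) = 3*(0/w) = 3*0 = 0)
(8 - 10)**2*G(H(-4), -11) = (8 - 10)**2*0 = (-2)**2*0 = 4*0 = 0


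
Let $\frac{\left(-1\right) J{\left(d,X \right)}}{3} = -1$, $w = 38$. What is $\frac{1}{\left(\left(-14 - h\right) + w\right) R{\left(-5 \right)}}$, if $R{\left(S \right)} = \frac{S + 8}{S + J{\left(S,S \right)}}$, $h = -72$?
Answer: $- \frac{1}{144} \approx -0.0069444$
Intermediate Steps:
$J{\left(d,X \right)} = 3$ ($J{\left(d,X \right)} = \left(-3\right) \left(-1\right) = 3$)
$R{\left(S \right)} = \frac{8 + S}{3 + S}$ ($R{\left(S \right)} = \frac{S + 8}{S + 3} = \frac{8 + S}{3 + S}$)
$\frac{1}{\left(\left(-14 - h\right) + w\right) R{\left(-5 \right)}} = \frac{1}{\left(\left(-14 - -72\right) + 38\right) \frac{8 - 5}{3 - 5}} = \frac{1}{\left(\left(-14 + 72\right) + 38\right) \frac{1}{-2} \cdot 3} = \frac{1}{\left(58 + 38\right) \left(\left(- \frac{1}{2}\right) 3\right)} = \frac{1}{96 \left(- \frac{3}{2}\right)} = \frac{1}{-144} = - \frac{1}{144}$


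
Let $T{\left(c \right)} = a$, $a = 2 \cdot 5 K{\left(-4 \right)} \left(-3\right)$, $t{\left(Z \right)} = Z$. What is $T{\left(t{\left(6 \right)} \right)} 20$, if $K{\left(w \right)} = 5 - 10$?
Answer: $3000$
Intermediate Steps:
$K{\left(w \right)} = -5$ ($K{\left(w \right)} = 5 - 10 = -5$)
$a = 150$ ($a = 2 \cdot 5 \left(-5\right) \left(-3\right) = 10 \left(-5\right) \left(-3\right) = \left(-50\right) \left(-3\right) = 150$)
$T{\left(c \right)} = 150$
$T{\left(t{\left(6 \right)} \right)} 20 = 150 \cdot 20 = 3000$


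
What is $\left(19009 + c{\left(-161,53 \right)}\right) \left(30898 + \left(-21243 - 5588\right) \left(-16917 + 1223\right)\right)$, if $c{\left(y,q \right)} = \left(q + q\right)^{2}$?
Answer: $12736671929940$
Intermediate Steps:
$c{\left(y,q \right)} = 4 q^{2}$ ($c{\left(y,q \right)} = \left(2 q\right)^{2} = 4 q^{2}$)
$\left(19009 + c{\left(-161,53 \right)}\right) \left(30898 + \left(-21243 - 5588\right) \left(-16917 + 1223\right)\right) = \left(19009 + 4 \cdot 53^{2}\right) \left(30898 + \left(-21243 - 5588\right) \left(-16917 + 1223\right)\right) = \left(19009 + 4 \cdot 2809\right) \left(30898 - -421085714\right) = \left(19009 + 11236\right) \left(30898 + 421085714\right) = 30245 \cdot 421116612 = 12736671929940$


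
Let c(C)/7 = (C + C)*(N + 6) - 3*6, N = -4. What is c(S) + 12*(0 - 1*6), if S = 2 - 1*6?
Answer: -310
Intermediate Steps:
S = -4 (S = 2 - 6 = -4)
c(C) = -126 + 28*C (c(C) = 7*((C + C)*(-4 + 6) - 3*6) = 7*((2*C)*2 - 18) = 7*(4*C - 18) = 7*(-18 + 4*C) = -126 + 28*C)
c(S) + 12*(0 - 1*6) = (-126 + 28*(-4)) + 12*(0 - 1*6) = (-126 - 112) + 12*(0 - 6) = -238 + 12*(-6) = -238 - 72 = -310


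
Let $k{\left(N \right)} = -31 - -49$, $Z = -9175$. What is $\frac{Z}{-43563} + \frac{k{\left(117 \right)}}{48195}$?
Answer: $\frac{16406417}{77759955} \approx 0.21099$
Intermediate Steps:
$k{\left(N \right)} = 18$ ($k{\left(N \right)} = -31 + 49 = 18$)
$\frac{Z}{-43563} + \frac{k{\left(117 \right)}}{48195} = - \frac{9175}{-43563} + \frac{18}{48195} = \left(-9175\right) \left(- \frac{1}{43563}\right) + 18 \cdot \frac{1}{48195} = \frac{9175}{43563} + \frac{2}{5355} = \frac{16406417}{77759955}$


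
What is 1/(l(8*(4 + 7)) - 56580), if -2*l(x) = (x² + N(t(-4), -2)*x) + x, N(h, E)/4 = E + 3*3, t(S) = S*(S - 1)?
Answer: -1/61728 ≈ -1.6200e-5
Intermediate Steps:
t(S) = S*(-1 + S)
N(h, E) = 36 + 4*E (N(h, E) = 4*(E + 3*3) = 4*(E + 9) = 4*(9 + E) = 36 + 4*E)
l(x) = -29*x/2 - x²/2 (l(x) = -((x² + (36 + 4*(-2))*x) + x)/2 = -((x² + (36 - 8)*x) + x)/2 = -((x² + 28*x) + x)/2 = -(x² + 29*x)/2 = -29*x/2 - x²/2)
1/(l(8*(4 + 7)) - 56580) = 1/(-8*(4 + 7)*(29 + 8*(4 + 7))/2 - 56580) = 1/(-8*11*(29 + 8*11)/2 - 56580) = 1/(-½*88*(29 + 88) - 56580) = 1/(-½*88*117 - 56580) = 1/(-5148 - 56580) = 1/(-61728) = -1/61728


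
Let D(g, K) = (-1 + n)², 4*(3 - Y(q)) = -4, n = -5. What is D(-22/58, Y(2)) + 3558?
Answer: 3594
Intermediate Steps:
Y(q) = 4 (Y(q) = 3 - ¼*(-4) = 3 + 1 = 4)
D(g, K) = 36 (D(g, K) = (-1 - 5)² = (-6)² = 36)
D(-22/58, Y(2)) + 3558 = 36 + 3558 = 3594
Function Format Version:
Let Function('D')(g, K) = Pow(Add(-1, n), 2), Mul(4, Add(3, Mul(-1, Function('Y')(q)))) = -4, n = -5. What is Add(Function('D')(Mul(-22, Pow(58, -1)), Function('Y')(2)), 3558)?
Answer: 3594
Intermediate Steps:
Function('Y')(q) = 4 (Function('Y')(q) = Add(3, Mul(Rational(-1, 4), -4)) = Add(3, 1) = 4)
Function('D')(g, K) = 36 (Function('D')(g, K) = Pow(Add(-1, -5), 2) = Pow(-6, 2) = 36)
Add(Function('D')(Mul(-22, Pow(58, -1)), Function('Y')(2)), 3558) = Add(36, 3558) = 3594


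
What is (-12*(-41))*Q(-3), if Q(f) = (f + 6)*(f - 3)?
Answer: -8856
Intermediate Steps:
Q(f) = (-3 + f)*(6 + f) (Q(f) = (6 + f)*(-3 + f) = (-3 + f)*(6 + f))
(-12*(-41))*Q(-3) = (-12*(-41))*(-18 + (-3)² + 3*(-3)) = 492*(-18 + 9 - 9) = 492*(-18) = -8856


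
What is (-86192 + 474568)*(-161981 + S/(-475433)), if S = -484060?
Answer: -29909079937040088/475433 ≈ -6.2909e+10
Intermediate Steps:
(-86192 + 474568)*(-161981 + S/(-475433)) = (-86192 + 474568)*(-161981 - 484060/(-475433)) = 388376*(-161981 - 484060*(-1/475433)) = 388376*(-161981 + 484060/475433) = 388376*(-77010628713/475433) = -29909079937040088/475433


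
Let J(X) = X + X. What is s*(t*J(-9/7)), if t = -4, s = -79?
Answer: -5688/7 ≈ -812.57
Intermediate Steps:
J(X) = 2*X
s*(t*J(-9/7)) = -(-316)*2*(-9/7) = -(-316)*(-18)/7 = -79*72/7 = -5688/7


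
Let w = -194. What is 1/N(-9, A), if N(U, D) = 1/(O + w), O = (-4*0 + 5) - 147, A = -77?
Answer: -336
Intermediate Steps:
O = -142 (O = (0 + 5) - 147 = 5 - 147 = -142)
N(U, D) = -1/336 (N(U, D) = 1/(-142 - 194) = 1/(-336) = -1/336)
1/N(-9, A) = 1/(-1/336) = -336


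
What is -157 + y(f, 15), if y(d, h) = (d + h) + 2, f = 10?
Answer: -130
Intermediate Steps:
y(d, h) = 2 + d + h
-157 + y(f, 15) = -157 + (2 + 10 + 15) = -157 + 27 = -130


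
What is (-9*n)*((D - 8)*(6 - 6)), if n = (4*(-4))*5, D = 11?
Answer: 0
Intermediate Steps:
n = -80 (n = -16*5 = -80)
(-9*n)*((D - 8)*(6 - 6)) = (-9*(-80))*((11 - 8)*(6 - 6)) = 720*(3*0) = 720*0 = 0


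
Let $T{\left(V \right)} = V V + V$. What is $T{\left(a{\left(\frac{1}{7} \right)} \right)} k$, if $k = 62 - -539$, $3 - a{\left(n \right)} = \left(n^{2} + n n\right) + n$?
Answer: $\frac{15509406}{2401} \approx 6459.6$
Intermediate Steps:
$a{\left(n \right)} = 3 - n - 2 n^{2}$ ($a{\left(n \right)} = 3 - \left(\left(n^{2} + n n\right) + n\right) = 3 - \left(\left(n^{2} + n^{2}\right) + n\right) = 3 - \left(2 n^{2} + n\right) = 3 - \left(n + 2 n^{2}\right) = 3 - n - 2 n^{2}$)
$k = 601$ ($k = 62 + 539 = 601$)
$T{\left(V \right)} = V + V^{2}$ ($T{\left(V \right)} = V^{2} + V = V + V^{2}$)
$T{\left(a{\left(\frac{1}{7} \right)} \right)} k = \left(3 - \frac{1}{7} - 2 \left(\frac{1}{7}\right)^{2}\right) \left(1 - \left(- \frac{20}{7} + \frac{2}{49}\right)\right) 601 = \left(3 - \frac{1}{7} - \frac{2}{49}\right) \left(1 - \left(- \frac{20}{7} + \frac{2}{49}\right)\right) 601 = \left(3 - \frac{1}{7} - \frac{2}{49}\right) \left(1 - - \frac{138}{49}\right) 601 = \frac{138 \left(1 + \frac{138}{49}\right)}{49} \cdot 601 = \frac{138}{49} \cdot \frac{187}{49} \cdot 601 = \frac{25806}{2401} \cdot 601 = \frac{15509406}{2401}$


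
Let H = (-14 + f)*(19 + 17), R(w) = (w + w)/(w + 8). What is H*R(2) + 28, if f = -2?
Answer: -1012/5 ≈ -202.40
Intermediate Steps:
R(w) = 2*w/(8 + w) (R(w) = (2*w)/(8 + w) = 2*w/(8 + w))
H = -576 (H = (-14 - 2)*(19 + 17) = -16*36 = -576)
H*R(2) + 28 = -1152*2/(8 + 2) + 28 = -1152*2/10 + 28 = -576*2/5 + 28 = -1152/5 + 28 = -1012/5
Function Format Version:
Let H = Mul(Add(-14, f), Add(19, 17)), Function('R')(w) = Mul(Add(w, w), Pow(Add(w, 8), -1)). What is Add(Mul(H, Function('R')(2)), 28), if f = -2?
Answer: Rational(-1012, 5) ≈ -202.40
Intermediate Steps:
Function('R')(w) = Mul(2, w, Pow(Add(8, w), -1)) (Function('R')(w) = Mul(Mul(2, w), Pow(Add(8, w), -1)) = Mul(2, w, Pow(Add(8, w), -1)))
H = -576 (H = Mul(Add(-14, -2), Add(19, 17)) = Mul(-16, 36) = -576)
Add(Mul(H, Function('R')(2)), 28) = Add(Mul(-576, Mul(2, 2, Pow(Add(8, 2), -1))), 28) = Add(Mul(-576, Mul(2, 2, Pow(10, -1))), 28) = Add(Mul(-576, Mul(2, 2, Rational(1, 10))), 28) = Add(Mul(-576, Rational(2, 5)), 28) = Add(Rational(-1152, 5), 28) = Rational(-1012, 5)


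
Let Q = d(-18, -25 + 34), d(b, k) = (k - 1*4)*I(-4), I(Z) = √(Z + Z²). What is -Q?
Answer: -10*√3 ≈ -17.320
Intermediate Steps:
d(b, k) = 2*√3*(-4 + k) (d(b, k) = (k - 1*4)*√(-4*(1 - 4)) = (k - 4)*√(-4*(-3)) = (-4 + k)*√12 = (-4 + k)*(2*√3) = 2*√3*(-4 + k))
Q = 10*√3 (Q = 2*√3*(-4 + (-25 + 34)) = 2*√3*(-4 + 9) = 2*√3*5 = 10*√3 ≈ 17.320)
-Q = -10*√3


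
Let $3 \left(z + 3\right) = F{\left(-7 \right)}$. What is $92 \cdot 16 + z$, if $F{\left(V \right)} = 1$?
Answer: $\frac{4408}{3} \approx 1469.3$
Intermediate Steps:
$z = - \frac{8}{3}$ ($z = -3 + \frac{1}{3} \cdot 1 = -3 + \frac{1}{3} = - \frac{8}{3} \approx -2.6667$)
$92 \cdot 16 + z = 92 \cdot 16 - \frac{8}{3} = 1472 - \frac{8}{3} = \frac{4408}{3}$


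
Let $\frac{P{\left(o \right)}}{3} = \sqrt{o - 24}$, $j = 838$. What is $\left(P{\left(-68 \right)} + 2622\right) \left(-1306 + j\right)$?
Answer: $-1227096 - 2808 i \sqrt{23} \approx -1.2271 \cdot 10^{6} - 13467.0 i$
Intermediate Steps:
$P{\left(o \right)} = 3 \sqrt{-24 + o}$ ($P{\left(o \right)} = 3 \sqrt{o - 24} = 3 \sqrt{-24 + o}$)
$\left(P{\left(-68 \right)} + 2622\right) \left(-1306 + j\right) = \left(3 \sqrt{-24 - 68} + 2622\right) \left(-1306 + 838\right) = \left(3 \sqrt{-92} + 2622\right) \left(-468\right) = \left(3 \cdot 2 i \sqrt{23} + 2622\right) \left(-468\right) = \left(6 i \sqrt{23} + 2622\right) \left(-468\right) = \left(2622 + 6 i \sqrt{23}\right) \left(-468\right) = -1227096 - 2808 i \sqrt{23}$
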